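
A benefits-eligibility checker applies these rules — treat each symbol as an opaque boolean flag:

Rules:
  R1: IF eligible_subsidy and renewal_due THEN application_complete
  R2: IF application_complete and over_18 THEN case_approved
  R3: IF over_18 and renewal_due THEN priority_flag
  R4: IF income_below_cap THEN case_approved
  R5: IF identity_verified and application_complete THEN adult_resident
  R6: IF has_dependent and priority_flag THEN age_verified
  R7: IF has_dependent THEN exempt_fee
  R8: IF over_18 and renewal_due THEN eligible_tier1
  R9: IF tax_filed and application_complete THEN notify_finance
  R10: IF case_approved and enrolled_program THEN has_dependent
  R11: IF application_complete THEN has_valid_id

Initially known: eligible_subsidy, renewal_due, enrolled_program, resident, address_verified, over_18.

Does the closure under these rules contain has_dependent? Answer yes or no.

yes

Round 1 — R1, R3, R8, derive application_complete, priority_flag, eligible_tier1.
Round 2 — R2, R11, derive case_approved, has_valid_id.
Round 3 — R10, derive has_dependent.
Round 4 — R6, R7, derive age_verified, exempt_fee.
has_dependent appears in round 3, so it is derivable.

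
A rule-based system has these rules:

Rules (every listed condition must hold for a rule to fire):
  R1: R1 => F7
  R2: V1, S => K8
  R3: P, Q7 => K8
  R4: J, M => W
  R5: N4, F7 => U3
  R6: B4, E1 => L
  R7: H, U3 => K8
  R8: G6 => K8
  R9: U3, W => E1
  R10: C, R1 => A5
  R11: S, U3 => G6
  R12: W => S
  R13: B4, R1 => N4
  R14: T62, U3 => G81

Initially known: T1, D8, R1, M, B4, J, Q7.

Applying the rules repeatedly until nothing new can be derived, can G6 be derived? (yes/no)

yes

Round 1: R1 [R1 => F7]; R4 [J, M => W]; R13 [B4, R1 => N4]. New: F7, W, N4.
Round 2: R5 [N4, F7 => U3]; R12 [W => S]. New: U3, S.
Round 3: R9 [U3, W => E1]; R11 [S, U3 => G6]. New: E1, G6.
Round 4: R6 [B4, E1 => L]; R8 [G6 => K8]. New: L, K8.
G6 appears in round 3, so it is derivable.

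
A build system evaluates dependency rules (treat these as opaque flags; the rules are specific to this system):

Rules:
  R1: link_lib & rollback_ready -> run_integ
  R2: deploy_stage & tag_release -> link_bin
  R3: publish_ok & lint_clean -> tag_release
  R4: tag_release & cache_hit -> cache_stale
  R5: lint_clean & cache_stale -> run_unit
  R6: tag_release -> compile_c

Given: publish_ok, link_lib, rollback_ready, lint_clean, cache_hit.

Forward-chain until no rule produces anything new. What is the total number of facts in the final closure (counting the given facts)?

Round 1: R1 [link_lib & rollback_ready -> run_integ]; R3 [publish_ok & lint_clean -> tag_release]. Adds run_integ, tag_release.
Round 2: R4 [tag_release & cache_hit -> cache_stale]; R6 [tag_release -> compile_c]. Adds cache_stale, compile_c.
Round 3: R5 [lint_clean & cache_stale -> run_unit]. Adds run_unit.
Closure: {cache_hit, cache_stale, compile_c, link_lib, lint_clean, publish_ok, rollback_ready, run_integ, run_unit, tag_release} — 10 facts.

10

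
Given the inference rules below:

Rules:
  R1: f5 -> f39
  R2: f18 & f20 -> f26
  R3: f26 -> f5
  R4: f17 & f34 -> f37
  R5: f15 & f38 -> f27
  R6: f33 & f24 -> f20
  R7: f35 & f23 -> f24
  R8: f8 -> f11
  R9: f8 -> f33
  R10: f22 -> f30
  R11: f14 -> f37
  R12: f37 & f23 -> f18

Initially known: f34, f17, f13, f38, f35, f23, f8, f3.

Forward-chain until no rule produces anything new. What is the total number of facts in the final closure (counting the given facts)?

Round 1: R4 [f17 & f34 -> f37]; R7 [f35 & f23 -> f24]; R8 [f8 -> f11]; R9 [f8 -> f33]. New: f37, f24, f11, f33.
Round 2: R6 [f33 & f24 -> f20]; R12 [f37 & f23 -> f18]. New: f20, f18.
Round 3: R2 [f18 & f20 -> f26]. New: f26.
Round 4: R3 [f26 -> f5]. New: f5.
Round 5: R1 [f5 -> f39]. New: f39.
Closure: {f11, f13, f17, f18, f20, f23, f24, f26, f3, f33, f34, f35, f37, f38, f39, f5, f8} — 17 facts.

17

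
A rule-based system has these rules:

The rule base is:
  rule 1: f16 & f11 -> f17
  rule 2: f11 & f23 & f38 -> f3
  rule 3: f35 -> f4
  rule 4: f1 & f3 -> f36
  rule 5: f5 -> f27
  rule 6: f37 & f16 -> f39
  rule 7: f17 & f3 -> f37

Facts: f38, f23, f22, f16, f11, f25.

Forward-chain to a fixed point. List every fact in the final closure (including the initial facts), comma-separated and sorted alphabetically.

f11, f16, f17, f22, f23, f25, f3, f37, f38, f39

Round 1: rule 1 [f16 & f11 -> f17]; rule 2 [f11 & f23 & f38 -> f3]. New: f17, f3.
Round 2: rule 7 [f17 & f3 -> f37]. New: f37.
Round 3: rule 6 [f37 & f16 -> f39]. New: f39.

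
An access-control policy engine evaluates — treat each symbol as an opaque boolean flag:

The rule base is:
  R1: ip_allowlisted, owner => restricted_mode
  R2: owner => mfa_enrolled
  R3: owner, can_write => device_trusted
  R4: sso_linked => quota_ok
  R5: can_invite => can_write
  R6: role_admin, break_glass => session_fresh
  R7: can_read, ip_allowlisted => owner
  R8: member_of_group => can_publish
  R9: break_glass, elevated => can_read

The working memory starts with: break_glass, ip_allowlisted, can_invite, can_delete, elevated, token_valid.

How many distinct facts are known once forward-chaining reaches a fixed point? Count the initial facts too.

Round 1: R5 [can_invite => can_write]; R9 [break_glass, elevated => can_read]. Adds can_write, can_read.
Round 2: R7 [can_read, ip_allowlisted => owner]. Adds owner.
Round 3: R1 [ip_allowlisted, owner => restricted_mode]; R2 [owner => mfa_enrolled]; R3 [owner, can_write => device_trusted]. Adds restricted_mode, mfa_enrolled, device_trusted.
Closure: {break_glass, can_delete, can_invite, can_read, can_write, device_trusted, elevated, ip_allowlisted, mfa_enrolled, owner, restricted_mode, token_valid} — 12 facts.

12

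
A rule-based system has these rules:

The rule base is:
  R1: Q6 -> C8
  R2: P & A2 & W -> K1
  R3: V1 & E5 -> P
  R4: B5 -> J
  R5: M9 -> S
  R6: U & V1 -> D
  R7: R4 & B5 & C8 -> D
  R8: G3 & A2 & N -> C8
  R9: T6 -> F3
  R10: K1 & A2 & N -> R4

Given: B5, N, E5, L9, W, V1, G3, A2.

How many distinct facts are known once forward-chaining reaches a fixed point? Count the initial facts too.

Round 1 fires R3, R4, R8, giving P, J, C8.
Round 2 fires R2, giving K1.
Round 3 fires R10, giving R4.
Round 4 fires R7, giving D.
Closure: {A2, B5, C8, D, E5, G3, J, K1, L9, N, P, R4, V1, W} — 14 facts.

14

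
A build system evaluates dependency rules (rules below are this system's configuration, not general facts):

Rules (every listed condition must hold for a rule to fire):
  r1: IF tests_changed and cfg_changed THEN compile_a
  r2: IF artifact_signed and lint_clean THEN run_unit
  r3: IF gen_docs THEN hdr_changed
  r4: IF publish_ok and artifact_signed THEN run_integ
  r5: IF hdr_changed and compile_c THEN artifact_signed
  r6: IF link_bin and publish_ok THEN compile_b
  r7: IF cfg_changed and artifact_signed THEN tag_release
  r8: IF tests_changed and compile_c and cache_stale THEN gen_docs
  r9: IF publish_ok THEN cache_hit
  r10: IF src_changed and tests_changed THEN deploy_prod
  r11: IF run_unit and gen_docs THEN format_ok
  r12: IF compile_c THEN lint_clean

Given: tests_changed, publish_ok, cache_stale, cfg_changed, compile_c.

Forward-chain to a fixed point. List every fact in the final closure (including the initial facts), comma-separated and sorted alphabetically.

[1] r1 [IF tests_changed and cfg_changed THEN compile_a]; r8 [IF tests_changed and compile_c and cache_stale THEN gen_docs]; r9 [IF publish_ok THEN cache_hit]; r12 [IF compile_c THEN lint_clean]. ⇒ new: compile_a, gen_docs, cache_hit, lint_clean.
[2] r3 [IF gen_docs THEN hdr_changed]. ⇒ new: hdr_changed.
[3] r5 [IF hdr_changed and compile_c THEN artifact_signed]. ⇒ new: artifact_signed.
[4] r2 [IF artifact_signed and lint_clean THEN run_unit]; r4 [IF publish_ok and artifact_signed THEN run_integ]; r7 [IF cfg_changed and artifact_signed THEN tag_release]. ⇒ new: run_unit, run_integ, tag_release.
[5] r11 [IF run_unit and gen_docs THEN format_ok]. ⇒ new: format_ok.

artifact_signed, cache_hit, cache_stale, cfg_changed, compile_a, compile_c, format_ok, gen_docs, hdr_changed, lint_clean, publish_ok, run_integ, run_unit, tag_release, tests_changed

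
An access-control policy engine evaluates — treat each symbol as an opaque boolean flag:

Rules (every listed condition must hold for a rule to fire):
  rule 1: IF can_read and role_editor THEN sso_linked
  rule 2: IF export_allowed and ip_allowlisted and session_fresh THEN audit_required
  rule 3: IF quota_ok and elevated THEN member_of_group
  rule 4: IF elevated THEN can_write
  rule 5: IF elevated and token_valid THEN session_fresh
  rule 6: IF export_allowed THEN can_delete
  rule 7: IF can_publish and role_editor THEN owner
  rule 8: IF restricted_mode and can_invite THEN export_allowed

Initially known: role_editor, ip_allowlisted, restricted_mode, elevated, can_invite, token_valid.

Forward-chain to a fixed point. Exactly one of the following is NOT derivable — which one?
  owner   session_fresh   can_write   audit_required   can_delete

owner

Round 1 fires rule 4, rule 5, rule 8, giving can_write, session_fresh, export_allowed.
Round 2 fires rule 2, rule 6, giving audit_required, can_delete.
Derived: can_write (round 1), audit_required (round 2), can_delete (round 2), session_fresh (round 1). owner never appears in any round.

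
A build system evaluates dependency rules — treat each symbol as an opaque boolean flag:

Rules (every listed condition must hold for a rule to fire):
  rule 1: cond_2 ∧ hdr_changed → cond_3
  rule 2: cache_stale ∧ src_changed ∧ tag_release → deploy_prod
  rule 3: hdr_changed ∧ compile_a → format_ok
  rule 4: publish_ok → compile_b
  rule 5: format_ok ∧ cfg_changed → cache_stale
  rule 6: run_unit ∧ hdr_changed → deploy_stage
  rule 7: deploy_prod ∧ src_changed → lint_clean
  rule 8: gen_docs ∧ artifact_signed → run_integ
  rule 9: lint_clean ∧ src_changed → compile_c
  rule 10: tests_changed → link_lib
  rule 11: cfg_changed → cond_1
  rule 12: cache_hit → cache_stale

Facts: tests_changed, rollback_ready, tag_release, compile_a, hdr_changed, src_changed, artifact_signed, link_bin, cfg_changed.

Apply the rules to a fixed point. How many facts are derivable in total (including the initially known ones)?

Round 1: rule 3 [hdr_changed ∧ compile_a → format_ok]; rule 10 [tests_changed → link_lib]; rule 11 [cfg_changed → cond_1]. New: format_ok, link_lib, cond_1.
Round 2: rule 5 [format_ok ∧ cfg_changed → cache_stale]. New: cache_stale.
Round 3: rule 2 [cache_stale ∧ src_changed ∧ tag_release → deploy_prod]. New: deploy_prod.
Round 4: rule 7 [deploy_prod ∧ src_changed → lint_clean]. New: lint_clean.
Round 5: rule 9 [lint_clean ∧ src_changed → compile_c]. New: compile_c.
Closure: {artifact_signed, cache_stale, cfg_changed, compile_a, compile_c, cond_1, deploy_prod, format_ok, hdr_changed, link_bin, link_lib, lint_clean, rollback_ready, src_changed, tag_release, tests_changed} — 16 facts.

16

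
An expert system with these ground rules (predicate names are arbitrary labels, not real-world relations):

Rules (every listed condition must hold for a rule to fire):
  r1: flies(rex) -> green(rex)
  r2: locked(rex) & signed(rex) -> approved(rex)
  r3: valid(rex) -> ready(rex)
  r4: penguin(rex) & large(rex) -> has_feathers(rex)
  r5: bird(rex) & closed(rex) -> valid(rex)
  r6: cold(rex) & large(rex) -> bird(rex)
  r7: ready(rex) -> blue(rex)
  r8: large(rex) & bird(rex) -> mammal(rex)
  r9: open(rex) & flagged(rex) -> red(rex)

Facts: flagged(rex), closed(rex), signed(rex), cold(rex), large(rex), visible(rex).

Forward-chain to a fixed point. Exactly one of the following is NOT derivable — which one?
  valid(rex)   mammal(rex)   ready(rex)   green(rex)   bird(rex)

Round 1: r6 [cold(rex) & large(rex) -> bird(rex)]. New: bird(rex).
Round 2: r5 [bird(rex) & closed(rex) -> valid(rex)]; r8 [large(rex) & bird(rex) -> mammal(rex)]. New: valid(rex), mammal(rex).
Round 3: r3 [valid(rex) -> ready(rex)]. New: ready(rex).
Round 4: r7 [ready(rex) -> blue(rex)]. New: blue(rex).
Derived: mammal(rex) (round 2), ready(rex) (round 3), bird(rex) (round 1), valid(rex) (round 2). green(rex) never appears in any round.

green(rex)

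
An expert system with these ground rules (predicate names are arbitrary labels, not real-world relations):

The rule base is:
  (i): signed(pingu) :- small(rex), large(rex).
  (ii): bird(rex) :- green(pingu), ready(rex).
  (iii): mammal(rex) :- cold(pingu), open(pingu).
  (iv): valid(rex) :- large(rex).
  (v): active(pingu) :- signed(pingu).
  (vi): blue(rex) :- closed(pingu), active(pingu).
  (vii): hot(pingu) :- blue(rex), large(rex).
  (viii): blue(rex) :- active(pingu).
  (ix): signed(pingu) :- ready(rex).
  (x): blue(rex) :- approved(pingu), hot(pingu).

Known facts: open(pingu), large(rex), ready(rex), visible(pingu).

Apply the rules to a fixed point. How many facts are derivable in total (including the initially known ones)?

Round 1: (iv) [valid(rex) :- large(rex).]; (ix) [signed(pingu) :- ready(rex).]. New: valid(rex), signed(pingu).
Round 2: (v) [active(pingu) :- signed(pingu).]. New: active(pingu).
Round 3: (viii) [blue(rex) :- active(pingu).]. New: blue(rex).
Round 4: (vii) [hot(pingu) :- blue(rex), large(rex).]. New: hot(pingu).
Closure: {active(pingu), blue(rex), hot(pingu), large(rex), open(pingu), ready(rex), signed(pingu), valid(rex), visible(pingu)} — 9 facts.

9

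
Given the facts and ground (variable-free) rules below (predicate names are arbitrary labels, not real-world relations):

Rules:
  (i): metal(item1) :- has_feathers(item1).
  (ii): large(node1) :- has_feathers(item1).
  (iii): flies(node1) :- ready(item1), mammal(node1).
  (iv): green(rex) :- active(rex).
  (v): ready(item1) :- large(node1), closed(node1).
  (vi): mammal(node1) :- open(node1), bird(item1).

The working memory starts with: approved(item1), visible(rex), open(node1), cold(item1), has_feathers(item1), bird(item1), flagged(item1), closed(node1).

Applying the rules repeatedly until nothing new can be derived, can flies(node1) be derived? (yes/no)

Round 1: (i) [metal(item1) :- has_feathers(item1).]; (ii) [large(node1) :- has_feathers(item1).]; (vi) [mammal(node1) :- open(node1), bird(item1).]. Adds metal(item1), large(node1), mammal(node1).
Round 2: (v) [ready(item1) :- large(node1), closed(node1).]. Adds ready(item1).
Round 3: (iii) [flies(node1) :- ready(item1), mammal(node1).]. Adds flies(node1).
flies(node1) appears in round 3, so it is derivable.

yes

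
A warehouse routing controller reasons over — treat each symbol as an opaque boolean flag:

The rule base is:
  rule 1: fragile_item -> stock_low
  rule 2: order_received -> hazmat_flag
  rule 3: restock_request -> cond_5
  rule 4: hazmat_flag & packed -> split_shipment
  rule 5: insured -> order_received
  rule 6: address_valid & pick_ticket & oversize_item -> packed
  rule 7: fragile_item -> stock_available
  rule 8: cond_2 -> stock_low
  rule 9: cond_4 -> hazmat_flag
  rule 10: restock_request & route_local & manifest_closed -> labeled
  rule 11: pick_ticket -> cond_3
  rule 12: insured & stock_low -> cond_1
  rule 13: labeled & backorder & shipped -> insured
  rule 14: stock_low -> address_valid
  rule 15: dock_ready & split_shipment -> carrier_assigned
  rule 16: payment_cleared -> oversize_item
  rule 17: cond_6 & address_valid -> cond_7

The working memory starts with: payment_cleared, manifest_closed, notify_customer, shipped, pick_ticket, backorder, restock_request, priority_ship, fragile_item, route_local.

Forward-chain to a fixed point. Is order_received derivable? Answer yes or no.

yes

[1] rule 1 [fragile_item -> stock_low]; rule 3 [restock_request -> cond_5]; rule 7 [fragile_item -> stock_available]; rule 10 [restock_request & route_local & manifest_closed -> labeled]; rule 11 [pick_ticket -> cond_3]; rule 16 [payment_cleared -> oversize_item]. ⇒ new: stock_low, cond_5, stock_available, labeled, cond_3, oversize_item.
[2] rule 13 [labeled & backorder & shipped -> insured]; rule 14 [stock_low -> address_valid]. ⇒ new: insured, address_valid.
[3] rule 5 [insured -> order_received]; rule 6 [address_valid & pick_ticket & oversize_item -> packed]; rule 12 [insured & stock_low -> cond_1]. ⇒ new: order_received, packed, cond_1.
[4] rule 2 [order_received -> hazmat_flag]. ⇒ new: hazmat_flag.
[5] rule 4 [hazmat_flag & packed -> split_shipment]. ⇒ new: split_shipment.
order_received appears in round 3, so it is derivable.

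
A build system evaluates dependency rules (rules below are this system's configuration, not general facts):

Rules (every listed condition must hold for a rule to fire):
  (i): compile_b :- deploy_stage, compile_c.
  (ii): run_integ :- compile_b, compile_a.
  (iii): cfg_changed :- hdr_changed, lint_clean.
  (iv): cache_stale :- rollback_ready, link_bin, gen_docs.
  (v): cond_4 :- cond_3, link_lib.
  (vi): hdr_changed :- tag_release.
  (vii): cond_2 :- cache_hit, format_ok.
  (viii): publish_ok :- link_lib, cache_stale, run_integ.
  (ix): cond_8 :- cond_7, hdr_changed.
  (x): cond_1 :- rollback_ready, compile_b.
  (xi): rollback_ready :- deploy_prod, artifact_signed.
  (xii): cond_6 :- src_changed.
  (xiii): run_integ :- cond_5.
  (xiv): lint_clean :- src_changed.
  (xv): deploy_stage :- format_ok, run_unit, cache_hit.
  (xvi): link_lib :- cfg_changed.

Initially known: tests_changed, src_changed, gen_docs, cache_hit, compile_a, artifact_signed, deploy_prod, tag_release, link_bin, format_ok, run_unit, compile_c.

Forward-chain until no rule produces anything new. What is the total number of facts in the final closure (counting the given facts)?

25

Round 1 fires (vi), (vii), (xi), (xii), (xiv), (xv), giving hdr_changed, cond_2, rollback_ready, cond_6, lint_clean, deploy_stage.
Round 2 fires (i), (iii), (iv), giving compile_b, cfg_changed, cache_stale.
Round 3 fires (ii), (x), (xvi), giving run_integ, cond_1, link_lib.
Round 4 fires (viii), giving publish_ok.
Closure: {artifact_signed, cache_hit, cache_stale, cfg_changed, compile_a, compile_b, compile_c, cond_1, cond_2, cond_6, deploy_prod, deploy_stage, format_ok, gen_docs, hdr_changed, link_bin, link_lib, lint_clean, publish_ok, rollback_ready, run_integ, run_unit, src_changed, tag_release, tests_changed} — 25 facts.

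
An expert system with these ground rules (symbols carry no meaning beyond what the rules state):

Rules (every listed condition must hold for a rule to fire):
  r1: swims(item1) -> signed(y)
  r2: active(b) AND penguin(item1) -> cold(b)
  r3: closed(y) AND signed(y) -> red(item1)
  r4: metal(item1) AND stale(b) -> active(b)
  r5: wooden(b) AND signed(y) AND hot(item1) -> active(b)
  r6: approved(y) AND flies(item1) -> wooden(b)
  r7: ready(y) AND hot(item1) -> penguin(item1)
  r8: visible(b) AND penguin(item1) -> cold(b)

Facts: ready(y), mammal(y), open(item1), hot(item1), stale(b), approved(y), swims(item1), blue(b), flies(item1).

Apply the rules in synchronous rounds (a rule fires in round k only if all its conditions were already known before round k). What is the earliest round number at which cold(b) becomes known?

Round 1 — r1, r6, r7, derive signed(y), wooden(b), penguin(item1).
Round 2 — r5, derive active(b).
Round 3 — r2, derive cold(b).
cold(b) first appears in round 3.

3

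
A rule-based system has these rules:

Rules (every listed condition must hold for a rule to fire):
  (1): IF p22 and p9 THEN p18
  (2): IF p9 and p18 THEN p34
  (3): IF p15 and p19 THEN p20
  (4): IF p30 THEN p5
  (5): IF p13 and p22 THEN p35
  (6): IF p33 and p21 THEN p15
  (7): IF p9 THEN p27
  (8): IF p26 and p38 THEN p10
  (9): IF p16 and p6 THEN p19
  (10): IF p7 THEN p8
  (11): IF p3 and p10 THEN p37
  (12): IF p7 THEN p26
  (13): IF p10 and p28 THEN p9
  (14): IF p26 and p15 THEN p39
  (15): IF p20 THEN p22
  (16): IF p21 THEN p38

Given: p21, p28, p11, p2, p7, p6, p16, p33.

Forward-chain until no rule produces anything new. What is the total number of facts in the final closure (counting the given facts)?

Round 1: (6) [IF p33 and p21 THEN p15]; (9) [IF p16 and p6 THEN p19]; (10) [IF p7 THEN p8]; (12) [IF p7 THEN p26]; (16) [IF p21 THEN p38]. Adds p15, p19, p8, p26, p38.
Round 2: (3) [IF p15 and p19 THEN p20]; (8) [IF p26 and p38 THEN p10]; (14) [IF p26 and p15 THEN p39]. Adds p20, p10, p39.
Round 3: (13) [IF p10 and p28 THEN p9]; (15) [IF p20 THEN p22]. Adds p9, p22.
Round 4: (1) [IF p22 and p9 THEN p18]; (7) [IF p9 THEN p27]. Adds p18, p27.
Round 5: (2) [IF p9 and p18 THEN p34]. Adds p34.
Closure: {p10, p11, p15, p16, p18, p19, p2, p20, p21, p22, p26, p27, p28, p33, p34, p38, p39, p6, p7, p8, p9} — 21 facts.

21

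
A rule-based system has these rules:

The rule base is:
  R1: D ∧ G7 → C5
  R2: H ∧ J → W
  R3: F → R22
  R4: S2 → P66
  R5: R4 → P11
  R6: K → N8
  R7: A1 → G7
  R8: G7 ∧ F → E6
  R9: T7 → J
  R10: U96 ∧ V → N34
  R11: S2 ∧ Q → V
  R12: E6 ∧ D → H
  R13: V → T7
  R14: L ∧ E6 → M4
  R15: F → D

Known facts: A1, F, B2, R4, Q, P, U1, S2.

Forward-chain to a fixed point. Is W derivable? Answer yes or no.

[1] R3 [F → R22]; R4 [S2 → P66]; R5 [R4 → P11]; R7 [A1 → G7]; R11 [S2 ∧ Q → V]; R15 [F → D]. ⇒ new: R22, P66, P11, G7, V, D.
[2] R1 [D ∧ G7 → C5]; R8 [G7 ∧ F → E6]; R13 [V → T7]. ⇒ new: C5, E6, T7.
[3] R9 [T7 → J]; R12 [E6 ∧ D → H]. ⇒ new: J, H.
[4] R2 [H ∧ J → W]. ⇒ new: W.
W appears in round 4, so it is derivable.

yes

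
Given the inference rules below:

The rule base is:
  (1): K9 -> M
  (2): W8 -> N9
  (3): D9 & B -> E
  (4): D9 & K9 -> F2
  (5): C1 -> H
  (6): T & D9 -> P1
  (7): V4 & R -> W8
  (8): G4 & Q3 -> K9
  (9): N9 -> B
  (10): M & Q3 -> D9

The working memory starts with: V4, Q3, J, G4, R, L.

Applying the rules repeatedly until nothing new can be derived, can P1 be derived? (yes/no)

Round 1: (7) [V4 & R -> W8]; (8) [G4 & Q3 -> K9]. New: W8, K9.
Round 2: (1) [K9 -> M]; (2) [W8 -> N9]. New: M, N9.
Round 3: (9) [N9 -> B]; (10) [M & Q3 -> D9]. New: B, D9.
Round 4: (3) [D9 & B -> E]; (4) [D9 & K9 -> F2]. New: E, F2.
Fixed point reached. P1 is concluded only by (6); (6) needs T (never derived).

no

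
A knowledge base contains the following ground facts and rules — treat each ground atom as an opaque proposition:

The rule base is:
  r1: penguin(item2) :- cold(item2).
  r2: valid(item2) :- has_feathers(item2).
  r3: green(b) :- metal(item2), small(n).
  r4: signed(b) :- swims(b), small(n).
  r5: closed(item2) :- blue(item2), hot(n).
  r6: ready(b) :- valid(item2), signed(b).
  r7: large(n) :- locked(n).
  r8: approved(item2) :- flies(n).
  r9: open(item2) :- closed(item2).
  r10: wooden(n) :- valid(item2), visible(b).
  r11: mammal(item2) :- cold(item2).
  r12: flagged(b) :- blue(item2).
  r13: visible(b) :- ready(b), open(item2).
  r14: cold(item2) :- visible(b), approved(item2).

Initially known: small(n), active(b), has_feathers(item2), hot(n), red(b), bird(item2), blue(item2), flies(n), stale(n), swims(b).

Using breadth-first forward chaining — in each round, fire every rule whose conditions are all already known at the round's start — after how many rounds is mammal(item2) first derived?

5

[1] r2 [valid(item2) :- has_feathers(item2).]; r4 [signed(b) :- swims(b), small(n).]; r5 [closed(item2) :- blue(item2), hot(n).]; r8 [approved(item2) :- flies(n).]; r12 [flagged(b) :- blue(item2).]. ⇒ new: valid(item2), signed(b), closed(item2), approved(item2), flagged(b).
[2] r6 [ready(b) :- valid(item2), signed(b).]; r9 [open(item2) :- closed(item2).]. ⇒ new: ready(b), open(item2).
[3] r13 [visible(b) :- ready(b), open(item2).]. ⇒ new: visible(b).
[4] r10 [wooden(n) :- valid(item2), visible(b).]; r14 [cold(item2) :- visible(b), approved(item2).]. ⇒ new: wooden(n), cold(item2).
[5] r1 [penguin(item2) :- cold(item2).]; r11 [mammal(item2) :- cold(item2).]. ⇒ new: penguin(item2), mammal(item2).
mammal(item2) first appears in round 5.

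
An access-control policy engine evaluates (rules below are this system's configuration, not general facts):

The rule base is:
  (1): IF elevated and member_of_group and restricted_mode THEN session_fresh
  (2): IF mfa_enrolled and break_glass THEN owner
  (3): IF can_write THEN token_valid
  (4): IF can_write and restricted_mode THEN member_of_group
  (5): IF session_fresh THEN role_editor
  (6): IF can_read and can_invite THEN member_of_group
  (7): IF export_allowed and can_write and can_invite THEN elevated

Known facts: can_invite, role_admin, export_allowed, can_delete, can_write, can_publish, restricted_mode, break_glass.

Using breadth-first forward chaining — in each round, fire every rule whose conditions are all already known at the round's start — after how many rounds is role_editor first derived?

Round 1 — (3), (4), (7), derive token_valid, member_of_group, elevated.
Round 2 — (1), derive session_fresh.
Round 3 — (5), derive role_editor.
role_editor first appears in round 3.

3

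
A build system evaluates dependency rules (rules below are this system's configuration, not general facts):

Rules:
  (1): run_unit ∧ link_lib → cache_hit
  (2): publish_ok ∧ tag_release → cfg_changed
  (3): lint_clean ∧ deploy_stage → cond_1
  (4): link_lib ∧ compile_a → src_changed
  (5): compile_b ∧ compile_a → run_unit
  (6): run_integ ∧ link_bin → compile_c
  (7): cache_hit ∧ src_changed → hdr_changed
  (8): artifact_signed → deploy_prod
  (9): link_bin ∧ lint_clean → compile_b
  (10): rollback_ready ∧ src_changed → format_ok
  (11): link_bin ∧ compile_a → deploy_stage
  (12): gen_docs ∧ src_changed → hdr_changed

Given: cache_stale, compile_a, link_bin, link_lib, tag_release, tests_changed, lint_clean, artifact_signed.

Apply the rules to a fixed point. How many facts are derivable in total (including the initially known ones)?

16

Round 1 — (4), (8), (9), (11), derive src_changed, deploy_prod, compile_b, deploy_stage.
Round 2 — (3), (5), derive cond_1, run_unit.
Round 3 — (1), derive cache_hit.
Round 4 — (7), derive hdr_changed.
Closure: {artifact_signed, cache_hit, cache_stale, compile_a, compile_b, cond_1, deploy_prod, deploy_stage, hdr_changed, link_bin, link_lib, lint_clean, run_unit, src_changed, tag_release, tests_changed} — 16 facts.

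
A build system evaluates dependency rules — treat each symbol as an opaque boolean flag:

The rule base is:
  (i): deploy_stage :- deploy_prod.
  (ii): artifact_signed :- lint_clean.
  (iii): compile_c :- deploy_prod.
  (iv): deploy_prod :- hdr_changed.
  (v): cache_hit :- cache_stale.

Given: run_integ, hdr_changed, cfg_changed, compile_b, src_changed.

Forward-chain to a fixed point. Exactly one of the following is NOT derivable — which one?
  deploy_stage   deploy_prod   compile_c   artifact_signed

Round 1 — (iv), derive deploy_prod.
Round 2 — (i), (iii), derive deploy_stage, compile_c.
Derived: deploy_prod (round 1), compile_c (round 2), deploy_stage (round 2). artifact_signed never appears in any round.

artifact_signed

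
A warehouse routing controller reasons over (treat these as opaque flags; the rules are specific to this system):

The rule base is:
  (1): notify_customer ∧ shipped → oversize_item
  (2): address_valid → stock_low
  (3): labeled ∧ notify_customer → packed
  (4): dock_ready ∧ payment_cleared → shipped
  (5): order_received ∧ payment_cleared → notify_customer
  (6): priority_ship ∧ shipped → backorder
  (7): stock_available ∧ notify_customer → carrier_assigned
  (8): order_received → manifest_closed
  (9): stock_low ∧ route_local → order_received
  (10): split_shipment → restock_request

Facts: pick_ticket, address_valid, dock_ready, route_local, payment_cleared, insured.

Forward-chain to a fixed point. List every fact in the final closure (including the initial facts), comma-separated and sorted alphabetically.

address_valid, dock_ready, insured, manifest_closed, notify_customer, order_received, oversize_item, payment_cleared, pick_ticket, route_local, shipped, stock_low

[1] (2) [address_valid → stock_low]; (4) [dock_ready ∧ payment_cleared → shipped]. ⇒ new: stock_low, shipped.
[2] (9) [stock_low ∧ route_local → order_received]. ⇒ new: order_received.
[3] (5) [order_received ∧ payment_cleared → notify_customer]; (8) [order_received → manifest_closed]. ⇒ new: notify_customer, manifest_closed.
[4] (1) [notify_customer ∧ shipped → oversize_item]. ⇒ new: oversize_item.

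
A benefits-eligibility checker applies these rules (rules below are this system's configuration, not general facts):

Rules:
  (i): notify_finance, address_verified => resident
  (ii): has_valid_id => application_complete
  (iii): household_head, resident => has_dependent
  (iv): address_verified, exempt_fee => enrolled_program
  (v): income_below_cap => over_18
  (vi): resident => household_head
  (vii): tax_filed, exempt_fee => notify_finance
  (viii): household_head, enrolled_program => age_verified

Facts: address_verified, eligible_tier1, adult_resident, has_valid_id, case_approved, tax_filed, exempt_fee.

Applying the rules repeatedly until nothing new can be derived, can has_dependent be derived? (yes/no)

yes

Round 1 fires (ii), (iv), (vii), giving application_complete, enrolled_program, notify_finance.
Round 2 fires (i), giving resident.
Round 3 fires (vi), giving household_head.
Round 4 fires (iii), (viii), giving has_dependent, age_verified.
has_dependent appears in round 4, so it is derivable.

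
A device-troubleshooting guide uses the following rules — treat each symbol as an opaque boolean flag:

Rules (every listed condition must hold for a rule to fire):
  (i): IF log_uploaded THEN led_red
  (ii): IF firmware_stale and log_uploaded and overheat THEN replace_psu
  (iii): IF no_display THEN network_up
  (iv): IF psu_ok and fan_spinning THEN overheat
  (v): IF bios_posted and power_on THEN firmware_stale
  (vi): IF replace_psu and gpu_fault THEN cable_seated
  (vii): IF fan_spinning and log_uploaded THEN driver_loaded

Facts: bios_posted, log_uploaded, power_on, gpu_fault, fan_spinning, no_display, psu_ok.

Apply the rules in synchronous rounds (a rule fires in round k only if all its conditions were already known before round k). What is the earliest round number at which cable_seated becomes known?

Round 1: (i) [IF log_uploaded THEN led_red]; (iii) [IF no_display THEN network_up]; (iv) [IF psu_ok and fan_spinning THEN overheat]; (v) [IF bios_posted and power_on THEN firmware_stale]; (vii) [IF fan_spinning and log_uploaded THEN driver_loaded]. New: led_red, network_up, overheat, firmware_stale, driver_loaded.
Round 2: (ii) [IF firmware_stale and log_uploaded and overheat THEN replace_psu]. New: replace_psu.
Round 3: (vi) [IF replace_psu and gpu_fault THEN cable_seated]. New: cable_seated.
cable_seated first appears in round 3.

3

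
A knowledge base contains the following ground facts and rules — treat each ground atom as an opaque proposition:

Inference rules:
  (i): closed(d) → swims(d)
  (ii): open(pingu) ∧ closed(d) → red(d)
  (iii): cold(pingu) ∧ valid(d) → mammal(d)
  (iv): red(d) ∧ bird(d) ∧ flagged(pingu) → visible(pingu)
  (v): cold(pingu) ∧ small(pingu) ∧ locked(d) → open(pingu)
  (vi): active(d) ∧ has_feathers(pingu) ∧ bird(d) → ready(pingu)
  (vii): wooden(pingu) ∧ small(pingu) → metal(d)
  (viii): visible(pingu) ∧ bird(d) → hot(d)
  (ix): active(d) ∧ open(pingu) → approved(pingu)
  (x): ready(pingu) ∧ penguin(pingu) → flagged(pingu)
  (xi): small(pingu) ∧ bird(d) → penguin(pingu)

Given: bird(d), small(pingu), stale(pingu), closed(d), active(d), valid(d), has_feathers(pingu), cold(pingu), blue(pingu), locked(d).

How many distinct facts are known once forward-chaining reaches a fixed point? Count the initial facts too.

20

Round 1 — (i), (iii), (v), (vi), (xi), derive swims(d), mammal(d), open(pingu), ready(pingu), penguin(pingu).
Round 2 — (ii), (ix), (x), derive red(d), approved(pingu), flagged(pingu).
Round 3 — (iv), derive visible(pingu).
Round 4 — (viii), derive hot(d).
Closure: {active(d), approved(pingu), bird(d), blue(pingu), closed(d), cold(pingu), flagged(pingu), has_feathers(pingu), hot(d), locked(d), mammal(d), open(pingu), penguin(pingu), ready(pingu), red(d), small(pingu), stale(pingu), swims(d), valid(d), visible(pingu)} — 20 facts.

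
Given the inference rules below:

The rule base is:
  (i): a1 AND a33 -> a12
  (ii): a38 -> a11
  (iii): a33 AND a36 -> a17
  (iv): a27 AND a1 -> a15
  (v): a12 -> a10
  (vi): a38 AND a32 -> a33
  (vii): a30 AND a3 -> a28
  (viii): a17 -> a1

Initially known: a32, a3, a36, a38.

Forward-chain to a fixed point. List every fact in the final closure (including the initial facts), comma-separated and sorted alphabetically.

a1, a10, a11, a12, a17, a3, a32, a33, a36, a38

Round 1: (ii) [a38 -> a11]; (vi) [a38 AND a32 -> a33]. Adds a11, a33.
Round 2: (iii) [a33 AND a36 -> a17]. Adds a17.
Round 3: (viii) [a17 -> a1]. Adds a1.
Round 4: (i) [a1 AND a33 -> a12]. Adds a12.
Round 5: (v) [a12 -> a10]. Adds a10.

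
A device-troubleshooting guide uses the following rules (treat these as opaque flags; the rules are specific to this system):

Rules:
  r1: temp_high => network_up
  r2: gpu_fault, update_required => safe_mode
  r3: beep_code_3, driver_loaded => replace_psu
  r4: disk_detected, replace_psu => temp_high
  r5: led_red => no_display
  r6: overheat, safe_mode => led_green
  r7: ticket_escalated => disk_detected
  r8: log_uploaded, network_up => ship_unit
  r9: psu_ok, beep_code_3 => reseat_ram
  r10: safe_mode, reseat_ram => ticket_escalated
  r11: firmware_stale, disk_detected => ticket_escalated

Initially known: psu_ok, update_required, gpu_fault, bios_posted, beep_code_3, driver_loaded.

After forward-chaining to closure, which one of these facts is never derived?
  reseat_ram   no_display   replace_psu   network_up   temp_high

Round 1: r2 [gpu_fault, update_required => safe_mode]; r3 [beep_code_3, driver_loaded => replace_psu]; r9 [psu_ok, beep_code_3 => reseat_ram]. New: safe_mode, replace_psu, reseat_ram.
Round 2: r10 [safe_mode, reseat_ram => ticket_escalated]. New: ticket_escalated.
Round 3: r7 [ticket_escalated => disk_detected]. New: disk_detected.
Round 4: r4 [disk_detected, replace_psu => temp_high]. New: temp_high.
Round 5: r1 [temp_high => network_up]. New: network_up.
Derived: replace_psu (round 1), temp_high (round 4), network_up (round 5), reseat_ram (round 1). no_display never appears in any round.

no_display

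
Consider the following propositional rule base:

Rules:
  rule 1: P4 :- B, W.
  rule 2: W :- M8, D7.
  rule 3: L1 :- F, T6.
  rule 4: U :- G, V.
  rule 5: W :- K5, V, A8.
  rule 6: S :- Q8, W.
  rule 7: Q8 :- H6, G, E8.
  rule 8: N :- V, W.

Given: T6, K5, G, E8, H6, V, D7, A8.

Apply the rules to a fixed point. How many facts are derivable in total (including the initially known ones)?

Round 1 fires rule 4, rule 5, rule 7, giving U, W, Q8.
Round 2 fires rule 6, rule 8, giving S, N.
Closure: {A8, D7, E8, G, H6, K5, N, Q8, S, T6, U, V, W} — 13 facts.

13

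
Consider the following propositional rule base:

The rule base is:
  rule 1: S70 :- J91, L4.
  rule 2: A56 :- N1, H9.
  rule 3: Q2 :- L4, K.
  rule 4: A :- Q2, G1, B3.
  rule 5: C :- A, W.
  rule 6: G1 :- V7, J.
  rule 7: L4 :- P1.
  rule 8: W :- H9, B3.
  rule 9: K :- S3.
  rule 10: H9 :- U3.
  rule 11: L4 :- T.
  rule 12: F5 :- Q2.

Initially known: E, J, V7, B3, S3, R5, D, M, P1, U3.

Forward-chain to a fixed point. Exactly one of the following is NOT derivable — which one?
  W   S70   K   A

[1] rule 6 [G1 :- V7, J.]; rule 7 [L4 :- P1.]; rule 9 [K :- S3.]; rule 10 [H9 :- U3.]. ⇒ new: G1, L4, K, H9.
[2] rule 3 [Q2 :- L4, K.]; rule 8 [W :- H9, B3.]. ⇒ new: Q2, W.
[3] rule 4 [A :- Q2, G1, B3.]; rule 12 [F5 :- Q2.]. ⇒ new: A, F5.
[4] rule 5 [C :- A, W.]. ⇒ new: C.
Derived: K (round 1), W (round 2), A (round 3). S70 never appears in any round.

S70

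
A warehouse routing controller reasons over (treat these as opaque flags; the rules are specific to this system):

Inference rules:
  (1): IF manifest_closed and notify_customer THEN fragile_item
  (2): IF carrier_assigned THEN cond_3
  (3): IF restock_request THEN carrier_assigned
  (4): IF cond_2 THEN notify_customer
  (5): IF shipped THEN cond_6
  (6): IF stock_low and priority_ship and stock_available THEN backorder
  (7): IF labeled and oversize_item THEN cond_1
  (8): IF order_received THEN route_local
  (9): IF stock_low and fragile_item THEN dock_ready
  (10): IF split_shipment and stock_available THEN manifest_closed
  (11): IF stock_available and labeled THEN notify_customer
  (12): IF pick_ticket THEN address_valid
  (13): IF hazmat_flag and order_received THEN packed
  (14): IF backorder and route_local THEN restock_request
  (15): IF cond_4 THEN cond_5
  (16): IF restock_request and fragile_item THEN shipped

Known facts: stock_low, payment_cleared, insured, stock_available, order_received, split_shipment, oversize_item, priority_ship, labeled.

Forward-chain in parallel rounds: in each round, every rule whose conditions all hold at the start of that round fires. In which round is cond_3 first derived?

Round 1 — (6), (7), (8), (10), (11), derive backorder, cond_1, route_local, manifest_closed, notify_customer.
Round 2 — (1), (14), derive fragile_item, restock_request.
Round 3 — (3), (9), (16), derive carrier_assigned, dock_ready, shipped.
Round 4 — (2), (5), derive cond_3, cond_6.
cond_3 first appears in round 4.

4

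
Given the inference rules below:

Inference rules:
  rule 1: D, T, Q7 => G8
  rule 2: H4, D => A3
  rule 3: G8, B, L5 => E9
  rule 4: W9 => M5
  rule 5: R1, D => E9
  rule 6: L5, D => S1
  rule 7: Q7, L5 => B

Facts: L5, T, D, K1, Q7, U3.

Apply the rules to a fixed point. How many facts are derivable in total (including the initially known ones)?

10

Round 1: rule 1 [D, T, Q7 => G8]; rule 6 [L5, D => S1]; rule 7 [Q7, L5 => B]. New: G8, S1, B.
Round 2: rule 3 [G8, B, L5 => E9]. New: E9.
Closure: {B, D, E9, G8, K1, L5, Q7, S1, T, U3} — 10 facts.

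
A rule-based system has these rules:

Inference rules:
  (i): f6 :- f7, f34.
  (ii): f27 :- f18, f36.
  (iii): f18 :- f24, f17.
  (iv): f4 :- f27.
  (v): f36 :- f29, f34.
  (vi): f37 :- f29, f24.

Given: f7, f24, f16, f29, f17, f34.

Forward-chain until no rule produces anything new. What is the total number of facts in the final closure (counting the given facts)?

12

Round 1 — (i), (iii), (v), (vi), derive f6, f18, f36, f37.
Round 2 — (ii), derive f27.
Round 3 — (iv), derive f4.
Closure: {f16, f17, f18, f24, f27, f29, f34, f36, f37, f4, f6, f7} — 12 facts.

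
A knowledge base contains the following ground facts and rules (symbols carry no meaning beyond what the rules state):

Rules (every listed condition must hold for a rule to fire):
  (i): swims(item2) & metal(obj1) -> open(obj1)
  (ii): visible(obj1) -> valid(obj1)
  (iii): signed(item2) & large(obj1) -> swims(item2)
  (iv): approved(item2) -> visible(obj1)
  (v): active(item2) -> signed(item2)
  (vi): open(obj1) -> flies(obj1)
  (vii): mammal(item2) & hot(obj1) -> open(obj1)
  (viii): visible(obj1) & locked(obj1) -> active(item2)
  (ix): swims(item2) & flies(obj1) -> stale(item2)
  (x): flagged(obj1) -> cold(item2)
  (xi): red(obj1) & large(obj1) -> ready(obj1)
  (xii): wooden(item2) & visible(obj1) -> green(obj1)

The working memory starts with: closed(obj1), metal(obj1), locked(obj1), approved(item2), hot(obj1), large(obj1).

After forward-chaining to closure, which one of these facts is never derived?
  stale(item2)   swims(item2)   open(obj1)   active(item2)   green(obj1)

green(obj1)

[1] (iv) [approved(item2) -> visible(obj1)]. ⇒ new: visible(obj1).
[2] (ii) [visible(obj1) -> valid(obj1)]; (viii) [visible(obj1) & locked(obj1) -> active(item2)]. ⇒ new: valid(obj1), active(item2).
[3] (v) [active(item2) -> signed(item2)]. ⇒ new: signed(item2).
[4] (iii) [signed(item2) & large(obj1) -> swims(item2)]. ⇒ new: swims(item2).
[5] (i) [swims(item2) & metal(obj1) -> open(obj1)]. ⇒ new: open(obj1).
[6] (vi) [open(obj1) -> flies(obj1)]. ⇒ new: flies(obj1).
[7] (ix) [swims(item2) & flies(obj1) -> stale(item2)]. ⇒ new: stale(item2).
Derived: stale(item2) (round 7), active(item2) (round 2), open(obj1) (round 5), swims(item2) (round 4). green(obj1) never appears in any round.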